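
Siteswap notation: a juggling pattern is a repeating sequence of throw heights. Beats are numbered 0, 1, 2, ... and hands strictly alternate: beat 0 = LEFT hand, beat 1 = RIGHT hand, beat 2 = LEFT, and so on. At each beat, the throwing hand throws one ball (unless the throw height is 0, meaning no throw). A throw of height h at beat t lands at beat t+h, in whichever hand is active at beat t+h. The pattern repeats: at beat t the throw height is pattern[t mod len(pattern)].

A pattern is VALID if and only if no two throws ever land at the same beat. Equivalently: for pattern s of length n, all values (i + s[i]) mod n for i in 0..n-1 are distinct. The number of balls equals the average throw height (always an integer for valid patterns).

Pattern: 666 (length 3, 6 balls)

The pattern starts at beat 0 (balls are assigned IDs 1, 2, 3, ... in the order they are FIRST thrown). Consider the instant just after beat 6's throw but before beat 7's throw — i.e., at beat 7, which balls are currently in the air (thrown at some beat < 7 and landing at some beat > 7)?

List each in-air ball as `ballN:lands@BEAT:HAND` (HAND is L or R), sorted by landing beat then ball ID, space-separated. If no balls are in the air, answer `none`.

Beat 0 (L): throw ball1 h=6 -> lands@6:L; in-air after throw: [b1@6:L]
Beat 1 (R): throw ball2 h=6 -> lands@7:R; in-air after throw: [b1@6:L b2@7:R]
Beat 2 (L): throw ball3 h=6 -> lands@8:L; in-air after throw: [b1@6:L b2@7:R b3@8:L]
Beat 3 (R): throw ball4 h=6 -> lands@9:R; in-air after throw: [b1@6:L b2@7:R b3@8:L b4@9:R]
Beat 4 (L): throw ball5 h=6 -> lands@10:L; in-air after throw: [b1@6:L b2@7:R b3@8:L b4@9:R b5@10:L]
Beat 5 (R): throw ball6 h=6 -> lands@11:R; in-air after throw: [b1@6:L b2@7:R b3@8:L b4@9:R b5@10:L b6@11:R]
Beat 6 (L): throw ball1 h=6 -> lands@12:L; in-air after throw: [b2@7:R b3@8:L b4@9:R b5@10:L b6@11:R b1@12:L]
Beat 7 (R): throw ball2 h=6 -> lands@13:R; in-air after throw: [b3@8:L b4@9:R b5@10:L b6@11:R b1@12:L b2@13:R]

Answer: ball3:lands@8:L ball4:lands@9:R ball5:lands@10:L ball6:lands@11:R ball1:lands@12:L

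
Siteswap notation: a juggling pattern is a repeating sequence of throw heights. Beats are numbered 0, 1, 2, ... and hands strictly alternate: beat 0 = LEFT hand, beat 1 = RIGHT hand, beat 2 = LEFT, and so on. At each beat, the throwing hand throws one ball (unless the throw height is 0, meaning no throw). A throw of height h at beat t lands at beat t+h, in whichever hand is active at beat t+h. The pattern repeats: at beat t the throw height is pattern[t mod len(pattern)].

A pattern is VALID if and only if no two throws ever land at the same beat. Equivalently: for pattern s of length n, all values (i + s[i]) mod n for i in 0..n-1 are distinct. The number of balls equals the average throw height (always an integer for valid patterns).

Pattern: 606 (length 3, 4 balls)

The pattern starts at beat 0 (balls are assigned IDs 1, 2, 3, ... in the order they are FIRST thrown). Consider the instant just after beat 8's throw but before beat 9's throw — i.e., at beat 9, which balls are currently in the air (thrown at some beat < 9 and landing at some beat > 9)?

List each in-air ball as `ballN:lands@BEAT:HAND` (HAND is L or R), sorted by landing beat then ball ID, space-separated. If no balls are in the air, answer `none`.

Beat 0 (L): throw ball1 h=6 -> lands@6:L; in-air after throw: [b1@6:L]
Beat 2 (L): throw ball2 h=6 -> lands@8:L; in-air after throw: [b1@6:L b2@8:L]
Beat 3 (R): throw ball3 h=6 -> lands@9:R; in-air after throw: [b1@6:L b2@8:L b3@9:R]
Beat 5 (R): throw ball4 h=6 -> lands@11:R; in-air after throw: [b1@6:L b2@8:L b3@9:R b4@11:R]
Beat 6 (L): throw ball1 h=6 -> lands@12:L; in-air after throw: [b2@8:L b3@9:R b4@11:R b1@12:L]
Beat 8 (L): throw ball2 h=6 -> lands@14:L; in-air after throw: [b3@9:R b4@11:R b1@12:L b2@14:L]
Beat 9 (R): throw ball3 h=6 -> lands@15:R; in-air after throw: [b4@11:R b1@12:L b2@14:L b3@15:R]

Answer: ball4:lands@11:R ball1:lands@12:L ball2:lands@14:L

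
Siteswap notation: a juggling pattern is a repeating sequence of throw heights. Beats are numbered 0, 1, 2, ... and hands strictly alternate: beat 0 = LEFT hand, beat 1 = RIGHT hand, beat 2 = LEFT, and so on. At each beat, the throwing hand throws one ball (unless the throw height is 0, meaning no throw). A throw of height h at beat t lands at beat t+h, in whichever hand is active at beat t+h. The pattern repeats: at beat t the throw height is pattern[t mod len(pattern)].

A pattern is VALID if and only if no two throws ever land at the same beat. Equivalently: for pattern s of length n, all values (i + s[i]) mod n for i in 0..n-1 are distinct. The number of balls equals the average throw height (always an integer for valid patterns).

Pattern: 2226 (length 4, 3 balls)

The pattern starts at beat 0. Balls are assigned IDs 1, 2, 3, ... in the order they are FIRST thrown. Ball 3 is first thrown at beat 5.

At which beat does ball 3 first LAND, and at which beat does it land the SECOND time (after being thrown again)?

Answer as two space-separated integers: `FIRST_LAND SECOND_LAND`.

Beat 0 (L): throw ball1 h=2 -> lands@2:L; in-air after throw: [b1@2:L]
Beat 1 (R): throw ball2 h=2 -> lands@3:R; in-air after throw: [b1@2:L b2@3:R]
Beat 2 (L): throw ball1 h=2 -> lands@4:L; in-air after throw: [b2@3:R b1@4:L]
Beat 3 (R): throw ball2 h=6 -> lands@9:R; in-air after throw: [b1@4:L b2@9:R]
Beat 4 (L): throw ball1 h=2 -> lands@6:L; in-air after throw: [b1@6:L b2@9:R]
Beat 5 (R): throw ball3 h=2 -> lands@7:R; in-air after throw: [b1@6:L b3@7:R b2@9:R]
Beat 6 (L): throw ball1 h=2 -> lands@8:L; in-air after throw: [b3@7:R b1@8:L b2@9:R]
Beat 7 (R): throw ball3 h=6 -> lands@13:R; in-air after throw: [b1@8:L b2@9:R b3@13:R]
Beat 8 (L): throw ball1 h=2 -> lands@10:L; in-air after throw: [b2@9:R b1@10:L b3@13:R]
Beat 9 (R): throw ball2 h=2 -> lands@11:R; in-air after throw: [b1@10:L b2@11:R b3@13:R]
Beat 10 (L): throw ball1 h=2 -> lands@12:L; in-air after throw: [b2@11:R b1@12:L b3@13:R]
Beat 11 (R): throw ball2 h=6 -> lands@17:R; in-air after throw: [b1@12:L b3@13:R b2@17:R]
Beat 12 (L): throw ball1 h=2 -> lands@14:L; in-air after throw: [b3@13:R b1@14:L b2@17:R]
Beat 13 (R): throw ball3 h=2 -> lands@15:R; in-air after throw: [b1@14:L b3@15:R b2@17:R]
Ball 3: thrown@5 h=2 -> first land @7; rethrown@7 h=6 -> second land @13

Answer: 7 13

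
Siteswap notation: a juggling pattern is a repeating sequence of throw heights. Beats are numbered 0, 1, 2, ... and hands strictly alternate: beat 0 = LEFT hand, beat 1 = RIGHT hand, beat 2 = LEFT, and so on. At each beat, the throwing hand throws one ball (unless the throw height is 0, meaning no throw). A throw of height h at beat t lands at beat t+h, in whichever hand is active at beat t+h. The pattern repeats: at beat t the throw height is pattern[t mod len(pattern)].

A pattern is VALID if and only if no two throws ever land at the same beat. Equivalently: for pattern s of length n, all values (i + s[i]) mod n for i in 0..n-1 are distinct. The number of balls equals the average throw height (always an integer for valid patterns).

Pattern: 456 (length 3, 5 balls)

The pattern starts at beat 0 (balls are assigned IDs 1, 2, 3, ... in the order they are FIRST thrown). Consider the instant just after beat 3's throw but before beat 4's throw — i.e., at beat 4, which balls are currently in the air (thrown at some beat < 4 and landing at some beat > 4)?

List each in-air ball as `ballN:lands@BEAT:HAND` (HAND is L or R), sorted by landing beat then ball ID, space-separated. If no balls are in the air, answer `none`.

Beat 0 (L): throw ball1 h=4 -> lands@4:L; in-air after throw: [b1@4:L]
Beat 1 (R): throw ball2 h=5 -> lands@6:L; in-air after throw: [b1@4:L b2@6:L]
Beat 2 (L): throw ball3 h=6 -> lands@8:L; in-air after throw: [b1@4:L b2@6:L b3@8:L]
Beat 3 (R): throw ball4 h=4 -> lands@7:R; in-air after throw: [b1@4:L b2@6:L b4@7:R b3@8:L]
Beat 4 (L): throw ball1 h=5 -> lands@9:R; in-air after throw: [b2@6:L b4@7:R b3@8:L b1@9:R]

Answer: ball2:lands@6:L ball4:lands@7:R ball3:lands@8:L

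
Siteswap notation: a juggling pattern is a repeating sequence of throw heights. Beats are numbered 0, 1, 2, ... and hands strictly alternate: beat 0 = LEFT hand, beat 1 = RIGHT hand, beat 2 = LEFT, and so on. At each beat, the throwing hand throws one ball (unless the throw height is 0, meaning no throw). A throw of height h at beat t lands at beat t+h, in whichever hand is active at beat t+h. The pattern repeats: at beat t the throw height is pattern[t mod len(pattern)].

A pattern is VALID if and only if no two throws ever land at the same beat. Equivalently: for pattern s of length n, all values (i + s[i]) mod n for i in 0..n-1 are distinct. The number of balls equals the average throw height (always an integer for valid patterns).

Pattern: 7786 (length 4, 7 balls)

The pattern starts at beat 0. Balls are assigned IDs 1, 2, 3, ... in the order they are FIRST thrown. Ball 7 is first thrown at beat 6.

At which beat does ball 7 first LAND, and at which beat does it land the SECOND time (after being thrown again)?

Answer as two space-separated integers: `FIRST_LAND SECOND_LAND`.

Beat 0 (L): throw ball1 h=7 -> lands@7:R; in-air after throw: [b1@7:R]
Beat 1 (R): throw ball2 h=7 -> lands@8:L; in-air after throw: [b1@7:R b2@8:L]
Beat 2 (L): throw ball3 h=8 -> lands@10:L; in-air after throw: [b1@7:R b2@8:L b3@10:L]
Beat 3 (R): throw ball4 h=6 -> lands@9:R; in-air after throw: [b1@7:R b2@8:L b4@9:R b3@10:L]
Beat 4 (L): throw ball5 h=7 -> lands@11:R; in-air after throw: [b1@7:R b2@8:L b4@9:R b3@10:L b5@11:R]
Beat 5 (R): throw ball6 h=7 -> lands@12:L; in-air after throw: [b1@7:R b2@8:L b4@9:R b3@10:L b5@11:R b6@12:L]
Beat 6 (L): throw ball7 h=8 -> lands@14:L; in-air after throw: [b1@7:R b2@8:L b4@9:R b3@10:L b5@11:R b6@12:L b7@14:L]
Beat 7 (R): throw ball1 h=6 -> lands@13:R; in-air after throw: [b2@8:L b4@9:R b3@10:L b5@11:R b6@12:L b1@13:R b7@14:L]
Beat 8 (L): throw ball2 h=7 -> lands@15:R; in-air after throw: [b4@9:R b3@10:L b5@11:R b6@12:L b1@13:R b7@14:L b2@15:R]
Beat 9 (R): throw ball4 h=7 -> lands@16:L; in-air after throw: [b3@10:L b5@11:R b6@12:L b1@13:R b7@14:L b2@15:R b4@16:L]
Beat 10 (L): throw ball3 h=8 -> lands@18:L; in-air after throw: [b5@11:R b6@12:L b1@13:R b7@14:L b2@15:R b4@16:L b3@18:L]
Beat 11 (R): throw ball5 h=6 -> lands@17:R; in-air after throw: [b6@12:L b1@13:R b7@14:L b2@15:R b4@16:L b5@17:R b3@18:L]
Beat 12 (L): throw ball6 h=7 -> lands@19:R; in-air after throw: [b1@13:R b7@14:L b2@15:R b4@16:L b5@17:R b3@18:L b6@19:R]
Beat 13 (R): throw ball1 h=7 -> lands@20:L; in-air after throw: [b7@14:L b2@15:R b4@16:L b5@17:R b3@18:L b6@19:R b1@20:L]
Beat 14 (L): throw ball7 h=8 -> lands@22:L; in-air after throw: [b2@15:R b4@16:L b5@17:R b3@18:L b6@19:R b1@20:L b7@22:L]
Beat 15 (R): throw ball2 h=6 -> lands@21:R; in-air after throw: [b4@16:L b5@17:R b3@18:L b6@19:R b1@20:L b2@21:R b7@22:L]
Beat 16 (L): throw ball4 h=7 -> lands@23:R; in-air after throw: [b5@17:R b3@18:L b6@19:R b1@20:L b2@21:R b7@22:L b4@23:R]
Beat 17 (R): throw ball5 h=7 -> lands@24:L; in-air after throw: [b3@18:L b6@19:R b1@20:L b2@21:R b7@22:L b4@23:R b5@24:L]
Beat 18 (L): throw ball3 h=8 -> lands@26:L; in-air after throw: [b6@19:R b1@20:L b2@21:R b7@22:L b4@23:R b5@24:L b3@26:L]
Beat 19 (R): throw ball6 h=6 -> lands@25:R; in-air after throw: [b1@20:L b2@21:R b7@22:L b4@23:R b5@24:L b6@25:R b3@26:L]
Beat 20 (L): throw ball1 h=7 -> lands@27:R; in-air after throw: [b2@21:R b7@22:L b4@23:R b5@24:L b6@25:R b3@26:L b1@27:R]
Beat 21 (R): throw ball2 h=7 -> lands@28:L; in-air after throw: [b7@22:L b4@23:R b5@24:L b6@25:R b3@26:L b1@27:R b2@28:L]
Ball 7: thrown@6 h=8 -> first land @14; rethrown@14 h=8 -> second land @22

Answer: 14 22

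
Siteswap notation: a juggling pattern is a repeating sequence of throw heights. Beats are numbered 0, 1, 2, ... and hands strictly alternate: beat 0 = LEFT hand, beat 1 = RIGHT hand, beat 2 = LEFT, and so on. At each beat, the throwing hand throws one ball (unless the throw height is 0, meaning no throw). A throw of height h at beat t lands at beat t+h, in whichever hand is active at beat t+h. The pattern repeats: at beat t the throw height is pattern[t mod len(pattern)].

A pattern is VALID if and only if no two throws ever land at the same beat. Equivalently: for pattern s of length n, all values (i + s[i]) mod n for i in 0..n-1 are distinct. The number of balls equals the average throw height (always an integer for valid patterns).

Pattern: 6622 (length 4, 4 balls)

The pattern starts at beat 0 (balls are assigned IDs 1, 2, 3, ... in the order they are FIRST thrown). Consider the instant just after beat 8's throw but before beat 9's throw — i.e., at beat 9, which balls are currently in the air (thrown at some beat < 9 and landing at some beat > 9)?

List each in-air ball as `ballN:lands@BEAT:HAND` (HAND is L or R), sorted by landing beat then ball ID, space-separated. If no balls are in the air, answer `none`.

Beat 0 (L): throw ball1 h=6 -> lands@6:L; in-air after throw: [b1@6:L]
Beat 1 (R): throw ball2 h=6 -> lands@7:R; in-air after throw: [b1@6:L b2@7:R]
Beat 2 (L): throw ball3 h=2 -> lands@4:L; in-air after throw: [b3@4:L b1@6:L b2@7:R]
Beat 3 (R): throw ball4 h=2 -> lands@5:R; in-air after throw: [b3@4:L b4@5:R b1@6:L b2@7:R]
Beat 4 (L): throw ball3 h=6 -> lands@10:L; in-air after throw: [b4@5:R b1@6:L b2@7:R b3@10:L]
Beat 5 (R): throw ball4 h=6 -> lands@11:R; in-air after throw: [b1@6:L b2@7:R b3@10:L b4@11:R]
Beat 6 (L): throw ball1 h=2 -> lands@8:L; in-air after throw: [b2@7:R b1@8:L b3@10:L b4@11:R]
Beat 7 (R): throw ball2 h=2 -> lands@9:R; in-air after throw: [b1@8:L b2@9:R b3@10:L b4@11:R]
Beat 8 (L): throw ball1 h=6 -> lands@14:L; in-air after throw: [b2@9:R b3@10:L b4@11:R b1@14:L]
Beat 9 (R): throw ball2 h=6 -> lands@15:R; in-air after throw: [b3@10:L b4@11:R b1@14:L b2@15:R]

Answer: ball3:lands@10:L ball4:lands@11:R ball1:lands@14:L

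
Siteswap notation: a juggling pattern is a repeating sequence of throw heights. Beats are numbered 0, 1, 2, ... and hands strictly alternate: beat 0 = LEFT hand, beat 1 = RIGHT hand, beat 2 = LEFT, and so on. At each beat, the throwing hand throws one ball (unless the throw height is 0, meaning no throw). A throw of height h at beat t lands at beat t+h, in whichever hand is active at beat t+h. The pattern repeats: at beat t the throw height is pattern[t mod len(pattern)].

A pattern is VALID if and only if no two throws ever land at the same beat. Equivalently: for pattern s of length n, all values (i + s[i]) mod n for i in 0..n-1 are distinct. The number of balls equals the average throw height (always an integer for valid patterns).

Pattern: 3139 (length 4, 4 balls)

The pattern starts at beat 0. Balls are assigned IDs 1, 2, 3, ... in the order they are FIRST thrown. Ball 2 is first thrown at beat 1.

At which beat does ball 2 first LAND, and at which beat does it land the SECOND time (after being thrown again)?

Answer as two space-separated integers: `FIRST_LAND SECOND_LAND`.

Beat 0 (L): throw ball1 h=3 -> lands@3:R; in-air after throw: [b1@3:R]
Beat 1 (R): throw ball2 h=1 -> lands@2:L; in-air after throw: [b2@2:L b1@3:R]
Beat 2 (L): throw ball2 h=3 -> lands@5:R; in-air after throw: [b1@3:R b2@5:R]
Beat 3 (R): throw ball1 h=9 -> lands@12:L; in-air after throw: [b2@5:R b1@12:L]
Beat 4 (L): throw ball3 h=3 -> lands@7:R; in-air after throw: [b2@5:R b3@7:R b1@12:L]
Beat 5 (R): throw ball2 h=1 -> lands@6:L; in-air after throw: [b2@6:L b3@7:R b1@12:L]
Ball 2: thrown@1 h=1 -> first land @2; rethrown@2 h=3 -> second land @5

Answer: 2 5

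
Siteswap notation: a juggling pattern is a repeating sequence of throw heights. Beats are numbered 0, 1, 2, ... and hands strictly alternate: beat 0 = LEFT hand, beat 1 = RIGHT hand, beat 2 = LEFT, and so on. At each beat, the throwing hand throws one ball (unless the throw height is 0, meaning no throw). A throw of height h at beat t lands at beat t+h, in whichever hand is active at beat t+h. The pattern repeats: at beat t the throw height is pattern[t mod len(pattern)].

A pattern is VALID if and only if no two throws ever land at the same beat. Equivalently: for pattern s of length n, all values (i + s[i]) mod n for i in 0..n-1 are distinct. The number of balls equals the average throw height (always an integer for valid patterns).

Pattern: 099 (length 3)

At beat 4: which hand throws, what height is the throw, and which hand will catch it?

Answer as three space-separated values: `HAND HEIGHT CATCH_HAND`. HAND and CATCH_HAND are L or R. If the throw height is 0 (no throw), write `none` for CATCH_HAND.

Beat 4: 4 mod 2 = 0, so hand = L
Throw height = pattern[4 mod 3] = pattern[1] = 9
Lands at beat 4+9=13, 13 mod 2 = 1, so catch hand = R

Answer: L 9 R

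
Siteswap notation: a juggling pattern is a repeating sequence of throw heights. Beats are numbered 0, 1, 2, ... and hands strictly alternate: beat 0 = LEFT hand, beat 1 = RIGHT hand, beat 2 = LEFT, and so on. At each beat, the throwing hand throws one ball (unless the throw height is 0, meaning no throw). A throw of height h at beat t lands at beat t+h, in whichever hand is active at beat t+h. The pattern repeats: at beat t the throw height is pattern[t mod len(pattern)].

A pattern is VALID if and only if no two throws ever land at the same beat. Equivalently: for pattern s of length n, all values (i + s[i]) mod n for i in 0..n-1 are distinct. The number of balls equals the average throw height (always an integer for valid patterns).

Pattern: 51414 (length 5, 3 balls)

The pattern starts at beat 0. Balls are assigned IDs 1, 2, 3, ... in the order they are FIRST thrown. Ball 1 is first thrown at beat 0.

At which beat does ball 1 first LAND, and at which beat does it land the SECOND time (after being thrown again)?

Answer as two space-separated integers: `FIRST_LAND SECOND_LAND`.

Beat 0 (L): throw ball1 h=5 -> lands@5:R; in-air after throw: [b1@5:R]
Beat 1 (R): throw ball2 h=1 -> lands@2:L; in-air after throw: [b2@2:L b1@5:R]
Beat 2 (L): throw ball2 h=4 -> lands@6:L; in-air after throw: [b1@5:R b2@6:L]
Beat 3 (R): throw ball3 h=1 -> lands@4:L; in-air after throw: [b3@4:L b1@5:R b2@6:L]
Beat 4 (L): throw ball3 h=4 -> lands@8:L; in-air after throw: [b1@5:R b2@6:L b3@8:L]
Beat 5 (R): throw ball1 h=5 -> lands@10:L; in-air after throw: [b2@6:L b3@8:L b1@10:L]
Beat 6 (L): throw ball2 h=1 -> lands@7:R; in-air after throw: [b2@7:R b3@8:L b1@10:L]
Beat 7 (R): throw ball2 h=4 -> lands@11:R; in-air after throw: [b3@8:L b1@10:L b2@11:R]
Beat 8 (L): throw ball3 h=1 -> lands@9:R; in-air after throw: [b3@9:R b1@10:L b2@11:R]
Beat 9 (R): throw ball3 h=4 -> lands@13:R; in-air after throw: [b1@10:L b2@11:R b3@13:R]
Beat 10 (L): throw ball1 h=5 -> lands@15:R; in-air after throw: [b2@11:R b3@13:R b1@15:R]
Ball 1: thrown@0 h=5 -> first land @5; rethrown@5 h=5 -> second land @10

Answer: 5 10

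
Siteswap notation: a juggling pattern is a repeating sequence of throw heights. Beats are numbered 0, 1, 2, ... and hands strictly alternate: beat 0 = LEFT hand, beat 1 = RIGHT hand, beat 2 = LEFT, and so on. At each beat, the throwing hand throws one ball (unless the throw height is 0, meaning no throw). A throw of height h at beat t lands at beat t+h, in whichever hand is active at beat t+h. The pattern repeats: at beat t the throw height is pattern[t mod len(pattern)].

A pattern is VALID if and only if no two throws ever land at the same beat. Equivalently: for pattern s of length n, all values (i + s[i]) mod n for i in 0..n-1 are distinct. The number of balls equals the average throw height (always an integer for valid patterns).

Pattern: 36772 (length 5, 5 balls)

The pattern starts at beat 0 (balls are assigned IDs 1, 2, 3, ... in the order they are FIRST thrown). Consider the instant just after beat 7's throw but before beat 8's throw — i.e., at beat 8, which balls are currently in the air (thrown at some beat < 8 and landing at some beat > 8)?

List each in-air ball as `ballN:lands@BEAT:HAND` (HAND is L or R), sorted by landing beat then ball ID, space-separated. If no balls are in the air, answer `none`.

Answer: ball3:lands@9:R ball1:lands@10:L ball4:lands@12:L ball2:lands@14:L

Derivation:
Beat 0 (L): throw ball1 h=3 -> lands@3:R; in-air after throw: [b1@3:R]
Beat 1 (R): throw ball2 h=6 -> lands@7:R; in-air after throw: [b1@3:R b2@7:R]
Beat 2 (L): throw ball3 h=7 -> lands@9:R; in-air after throw: [b1@3:R b2@7:R b3@9:R]
Beat 3 (R): throw ball1 h=7 -> lands@10:L; in-air after throw: [b2@7:R b3@9:R b1@10:L]
Beat 4 (L): throw ball4 h=2 -> lands@6:L; in-air after throw: [b4@6:L b2@7:R b3@9:R b1@10:L]
Beat 5 (R): throw ball5 h=3 -> lands@8:L; in-air after throw: [b4@6:L b2@7:R b5@8:L b3@9:R b1@10:L]
Beat 6 (L): throw ball4 h=6 -> lands@12:L; in-air after throw: [b2@7:R b5@8:L b3@9:R b1@10:L b4@12:L]
Beat 7 (R): throw ball2 h=7 -> lands@14:L; in-air after throw: [b5@8:L b3@9:R b1@10:L b4@12:L b2@14:L]
Beat 8 (L): throw ball5 h=7 -> lands@15:R; in-air after throw: [b3@9:R b1@10:L b4@12:L b2@14:L b5@15:R]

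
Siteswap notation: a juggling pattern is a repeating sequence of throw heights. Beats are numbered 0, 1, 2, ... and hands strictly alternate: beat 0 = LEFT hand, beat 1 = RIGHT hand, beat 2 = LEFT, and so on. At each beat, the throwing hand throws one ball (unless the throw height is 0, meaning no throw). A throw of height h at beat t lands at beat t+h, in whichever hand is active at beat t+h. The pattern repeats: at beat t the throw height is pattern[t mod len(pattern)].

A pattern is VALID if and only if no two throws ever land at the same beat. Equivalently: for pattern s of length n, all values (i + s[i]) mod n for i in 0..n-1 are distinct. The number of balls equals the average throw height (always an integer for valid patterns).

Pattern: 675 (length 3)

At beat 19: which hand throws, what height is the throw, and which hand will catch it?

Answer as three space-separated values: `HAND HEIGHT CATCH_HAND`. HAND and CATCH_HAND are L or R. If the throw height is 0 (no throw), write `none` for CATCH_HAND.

Answer: R 7 L

Derivation:
Beat 19: 19 mod 2 = 1, so hand = R
Throw height = pattern[19 mod 3] = pattern[1] = 7
Lands at beat 19+7=26, 26 mod 2 = 0, so catch hand = L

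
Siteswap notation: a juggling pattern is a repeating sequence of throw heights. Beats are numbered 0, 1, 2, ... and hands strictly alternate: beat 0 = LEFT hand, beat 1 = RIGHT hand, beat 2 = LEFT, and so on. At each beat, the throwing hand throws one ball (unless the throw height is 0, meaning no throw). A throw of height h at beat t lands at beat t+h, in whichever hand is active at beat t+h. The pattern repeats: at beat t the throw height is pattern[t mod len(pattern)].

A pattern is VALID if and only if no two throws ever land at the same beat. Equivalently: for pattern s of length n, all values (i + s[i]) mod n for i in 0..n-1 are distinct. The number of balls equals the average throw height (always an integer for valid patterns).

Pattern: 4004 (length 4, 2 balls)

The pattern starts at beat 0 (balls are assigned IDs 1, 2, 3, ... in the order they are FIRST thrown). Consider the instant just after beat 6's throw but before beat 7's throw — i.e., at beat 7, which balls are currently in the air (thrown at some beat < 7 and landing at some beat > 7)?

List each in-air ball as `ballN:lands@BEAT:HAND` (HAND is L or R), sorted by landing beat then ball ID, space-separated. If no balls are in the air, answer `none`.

Beat 0 (L): throw ball1 h=4 -> lands@4:L; in-air after throw: [b1@4:L]
Beat 3 (R): throw ball2 h=4 -> lands@7:R; in-air after throw: [b1@4:L b2@7:R]
Beat 4 (L): throw ball1 h=4 -> lands@8:L; in-air after throw: [b2@7:R b1@8:L]
Beat 7 (R): throw ball2 h=4 -> lands@11:R; in-air after throw: [b1@8:L b2@11:R]

Answer: ball1:lands@8:L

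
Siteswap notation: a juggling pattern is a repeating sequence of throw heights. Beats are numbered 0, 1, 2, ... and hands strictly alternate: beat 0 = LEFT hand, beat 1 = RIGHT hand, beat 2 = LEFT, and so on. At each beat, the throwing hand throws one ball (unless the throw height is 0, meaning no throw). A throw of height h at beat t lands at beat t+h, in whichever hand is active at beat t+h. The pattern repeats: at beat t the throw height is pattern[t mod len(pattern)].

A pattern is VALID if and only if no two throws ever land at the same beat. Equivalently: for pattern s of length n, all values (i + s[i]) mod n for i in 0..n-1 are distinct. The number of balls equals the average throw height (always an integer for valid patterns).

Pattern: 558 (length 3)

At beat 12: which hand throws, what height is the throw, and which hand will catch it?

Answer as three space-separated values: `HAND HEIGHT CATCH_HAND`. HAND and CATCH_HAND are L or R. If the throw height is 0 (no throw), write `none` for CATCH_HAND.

Beat 12: 12 mod 2 = 0, so hand = L
Throw height = pattern[12 mod 3] = pattern[0] = 5
Lands at beat 12+5=17, 17 mod 2 = 1, so catch hand = R

Answer: L 5 R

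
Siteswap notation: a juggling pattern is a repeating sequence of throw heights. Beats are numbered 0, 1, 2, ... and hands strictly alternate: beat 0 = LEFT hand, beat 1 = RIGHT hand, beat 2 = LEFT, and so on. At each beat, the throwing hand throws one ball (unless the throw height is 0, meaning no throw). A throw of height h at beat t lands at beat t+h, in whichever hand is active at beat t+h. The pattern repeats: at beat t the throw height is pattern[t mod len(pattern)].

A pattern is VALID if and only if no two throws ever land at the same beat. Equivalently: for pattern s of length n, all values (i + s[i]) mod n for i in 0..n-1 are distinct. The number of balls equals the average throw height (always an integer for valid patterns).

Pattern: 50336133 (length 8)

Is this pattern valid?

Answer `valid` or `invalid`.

Answer: invalid

Derivation:
i=0: (i + s[i]) mod n = (0 + 5) mod 8 = 5
i=1: (i + s[i]) mod n = (1 + 0) mod 8 = 1
i=2: (i + s[i]) mod n = (2 + 3) mod 8 = 5
i=3: (i + s[i]) mod n = (3 + 3) mod 8 = 6
i=4: (i + s[i]) mod n = (4 + 6) mod 8 = 2
i=5: (i + s[i]) mod n = (5 + 1) mod 8 = 6
i=6: (i + s[i]) mod n = (6 + 3) mod 8 = 1
i=7: (i + s[i]) mod n = (7 + 3) mod 8 = 2
Residues: [5, 1, 5, 6, 2, 6, 1, 2], distinct: False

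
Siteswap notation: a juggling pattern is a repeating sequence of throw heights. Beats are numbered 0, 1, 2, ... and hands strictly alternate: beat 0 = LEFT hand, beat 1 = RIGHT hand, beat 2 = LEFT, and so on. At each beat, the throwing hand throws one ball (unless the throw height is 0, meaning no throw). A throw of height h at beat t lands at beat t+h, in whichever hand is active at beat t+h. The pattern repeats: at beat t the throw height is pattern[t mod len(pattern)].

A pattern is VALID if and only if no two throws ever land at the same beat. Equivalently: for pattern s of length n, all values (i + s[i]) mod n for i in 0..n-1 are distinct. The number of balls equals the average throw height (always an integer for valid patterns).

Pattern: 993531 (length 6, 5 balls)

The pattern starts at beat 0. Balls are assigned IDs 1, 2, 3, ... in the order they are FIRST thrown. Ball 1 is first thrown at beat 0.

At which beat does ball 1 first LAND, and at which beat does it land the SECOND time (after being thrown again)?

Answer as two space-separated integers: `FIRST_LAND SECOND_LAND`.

Beat 0 (L): throw ball1 h=9 -> lands@9:R; in-air after throw: [b1@9:R]
Beat 1 (R): throw ball2 h=9 -> lands@10:L; in-air after throw: [b1@9:R b2@10:L]
Beat 2 (L): throw ball3 h=3 -> lands@5:R; in-air after throw: [b3@5:R b1@9:R b2@10:L]
Beat 3 (R): throw ball4 h=5 -> lands@8:L; in-air after throw: [b3@5:R b4@8:L b1@9:R b2@10:L]
Beat 4 (L): throw ball5 h=3 -> lands@7:R; in-air after throw: [b3@5:R b5@7:R b4@8:L b1@9:R b2@10:L]
Beat 5 (R): throw ball3 h=1 -> lands@6:L; in-air after throw: [b3@6:L b5@7:R b4@8:L b1@9:R b2@10:L]
Beat 6 (L): throw ball3 h=9 -> lands@15:R; in-air after throw: [b5@7:R b4@8:L b1@9:R b2@10:L b3@15:R]
Beat 7 (R): throw ball5 h=9 -> lands@16:L; in-air after throw: [b4@8:L b1@9:R b2@10:L b3@15:R b5@16:L]
Beat 8 (L): throw ball4 h=3 -> lands@11:R; in-air after throw: [b1@9:R b2@10:L b4@11:R b3@15:R b5@16:L]
Beat 9 (R): throw ball1 h=5 -> lands@14:L; in-air after throw: [b2@10:L b4@11:R b1@14:L b3@15:R b5@16:L]
Beat 10 (L): throw ball2 h=3 -> lands@13:R; in-air after throw: [b4@11:R b2@13:R b1@14:L b3@15:R b5@16:L]
Beat 11 (R): throw ball4 h=1 -> lands@12:L; in-air after throw: [b4@12:L b2@13:R b1@14:L b3@15:R b5@16:L]
Beat 12 (L): throw ball4 h=9 -> lands@21:R; in-air after throw: [b2@13:R b1@14:L b3@15:R b5@16:L b4@21:R]
Beat 13 (R): throw ball2 h=9 -> lands@22:L; in-air after throw: [b1@14:L b3@15:R b5@16:L b4@21:R b2@22:L]
Beat 14 (L): throw ball1 h=3 -> lands@17:R; in-air after throw: [b3@15:R b5@16:L b1@17:R b4@21:R b2@22:L]
Ball 1: thrown@0 h=9 -> first land @9; rethrown@9 h=5 -> second land @14

Answer: 9 14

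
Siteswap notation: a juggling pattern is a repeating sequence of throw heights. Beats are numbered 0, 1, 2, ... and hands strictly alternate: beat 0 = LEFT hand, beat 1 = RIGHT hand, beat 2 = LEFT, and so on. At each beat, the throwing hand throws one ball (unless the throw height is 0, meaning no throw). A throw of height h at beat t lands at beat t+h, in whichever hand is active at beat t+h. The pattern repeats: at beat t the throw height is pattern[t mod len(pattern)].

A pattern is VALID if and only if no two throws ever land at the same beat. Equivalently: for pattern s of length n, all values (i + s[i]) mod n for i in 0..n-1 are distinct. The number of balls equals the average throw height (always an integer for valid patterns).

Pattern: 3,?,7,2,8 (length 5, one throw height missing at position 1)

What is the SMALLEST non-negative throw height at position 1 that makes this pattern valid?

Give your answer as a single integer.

i=0: (0 + 3) mod 5 = 3
i=1: s[i]=? (unknown)
i=2: (2 + 7) mod 5 = 4
i=3: (3 + 2) mod 5 = 0
i=4: (4 + 8) mod 5 = 2
Known residues: [0, 2, 3, 4]; need a permutation of 0..4, so missing residue r = 1
Need (1 + s) mod 5 = 1; smallest s = (1 - 1) mod 5 = 0

Answer: 0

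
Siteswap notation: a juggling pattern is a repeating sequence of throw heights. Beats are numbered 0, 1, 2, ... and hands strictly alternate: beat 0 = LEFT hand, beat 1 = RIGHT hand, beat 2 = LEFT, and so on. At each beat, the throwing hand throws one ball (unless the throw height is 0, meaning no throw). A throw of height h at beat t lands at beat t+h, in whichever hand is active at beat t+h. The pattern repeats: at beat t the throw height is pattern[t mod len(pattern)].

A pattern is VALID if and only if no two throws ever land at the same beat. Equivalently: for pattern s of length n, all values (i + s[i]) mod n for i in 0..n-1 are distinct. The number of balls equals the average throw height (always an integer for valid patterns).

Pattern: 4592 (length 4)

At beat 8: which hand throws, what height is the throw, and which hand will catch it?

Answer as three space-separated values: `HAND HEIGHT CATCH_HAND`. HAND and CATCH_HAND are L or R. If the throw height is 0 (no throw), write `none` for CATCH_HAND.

Answer: L 4 L

Derivation:
Beat 8: 8 mod 2 = 0, so hand = L
Throw height = pattern[8 mod 4] = pattern[0] = 4
Lands at beat 8+4=12, 12 mod 2 = 0, so catch hand = L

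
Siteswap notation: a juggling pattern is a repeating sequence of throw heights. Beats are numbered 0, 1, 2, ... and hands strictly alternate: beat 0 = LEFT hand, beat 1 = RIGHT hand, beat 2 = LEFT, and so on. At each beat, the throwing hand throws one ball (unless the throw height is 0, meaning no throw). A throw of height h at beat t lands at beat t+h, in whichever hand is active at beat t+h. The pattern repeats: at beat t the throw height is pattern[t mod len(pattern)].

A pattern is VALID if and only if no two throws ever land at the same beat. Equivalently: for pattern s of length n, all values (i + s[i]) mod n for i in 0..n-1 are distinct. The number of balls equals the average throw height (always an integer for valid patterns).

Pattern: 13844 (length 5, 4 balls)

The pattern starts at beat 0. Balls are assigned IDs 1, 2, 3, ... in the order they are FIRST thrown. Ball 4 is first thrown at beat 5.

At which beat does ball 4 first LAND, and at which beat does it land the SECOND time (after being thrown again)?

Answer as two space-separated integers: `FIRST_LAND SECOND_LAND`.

Answer: 6 9

Derivation:
Beat 0 (L): throw ball1 h=1 -> lands@1:R; in-air after throw: [b1@1:R]
Beat 1 (R): throw ball1 h=3 -> lands@4:L; in-air after throw: [b1@4:L]
Beat 2 (L): throw ball2 h=8 -> lands@10:L; in-air after throw: [b1@4:L b2@10:L]
Beat 3 (R): throw ball3 h=4 -> lands@7:R; in-air after throw: [b1@4:L b3@7:R b2@10:L]
Beat 4 (L): throw ball1 h=4 -> lands@8:L; in-air after throw: [b3@7:R b1@8:L b2@10:L]
Beat 5 (R): throw ball4 h=1 -> lands@6:L; in-air after throw: [b4@6:L b3@7:R b1@8:L b2@10:L]
Beat 6 (L): throw ball4 h=3 -> lands@9:R; in-air after throw: [b3@7:R b1@8:L b4@9:R b2@10:L]
Beat 7 (R): throw ball3 h=8 -> lands@15:R; in-air after throw: [b1@8:L b4@9:R b2@10:L b3@15:R]
Beat 8 (L): throw ball1 h=4 -> lands@12:L; in-air after throw: [b4@9:R b2@10:L b1@12:L b3@15:R]
Beat 9 (R): throw ball4 h=4 -> lands@13:R; in-air after throw: [b2@10:L b1@12:L b4@13:R b3@15:R]
Ball 4: thrown@5 h=1 -> first land @6; rethrown@6 h=3 -> second land @9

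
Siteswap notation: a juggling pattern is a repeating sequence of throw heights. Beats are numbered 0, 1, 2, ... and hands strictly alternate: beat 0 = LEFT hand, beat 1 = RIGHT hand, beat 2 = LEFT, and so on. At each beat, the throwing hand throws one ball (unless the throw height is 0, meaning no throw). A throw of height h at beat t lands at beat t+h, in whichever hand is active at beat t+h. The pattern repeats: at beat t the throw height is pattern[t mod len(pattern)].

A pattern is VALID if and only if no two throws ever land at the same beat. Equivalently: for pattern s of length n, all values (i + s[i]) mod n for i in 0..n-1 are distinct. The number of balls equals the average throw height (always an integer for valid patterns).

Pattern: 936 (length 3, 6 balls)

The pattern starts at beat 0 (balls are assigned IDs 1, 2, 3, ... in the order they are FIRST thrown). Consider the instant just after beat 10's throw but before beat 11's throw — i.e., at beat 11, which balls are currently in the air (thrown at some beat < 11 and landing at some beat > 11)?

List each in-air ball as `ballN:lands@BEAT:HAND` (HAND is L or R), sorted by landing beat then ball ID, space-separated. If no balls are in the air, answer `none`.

Beat 0 (L): throw ball1 h=9 -> lands@9:R; in-air after throw: [b1@9:R]
Beat 1 (R): throw ball2 h=3 -> lands@4:L; in-air after throw: [b2@4:L b1@9:R]
Beat 2 (L): throw ball3 h=6 -> lands@8:L; in-air after throw: [b2@4:L b3@8:L b1@9:R]
Beat 3 (R): throw ball4 h=9 -> lands@12:L; in-air after throw: [b2@4:L b3@8:L b1@9:R b4@12:L]
Beat 4 (L): throw ball2 h=3 -> lands@7:R; in-air after throw: [b2@7:R b3@8:L b1@9:R b4@12:L]
Beat 5 (R): throw ball5 h=6 -> lands@11:R; in-air after throw: [b2@7:R b3@8:L b1@9:R b5@11:R b4@12:L]
Beat 6 (L): throw ball6 h=9 -> lands@15:R; in-air after throw: [b2@7:R b3@8:L b1@9:R b5@11:R b4@12:L b6@15:R]
Beat 7 (R): throw ball2 h=3 -> lands@10:L; in-air after throw: [b3@8:L b1@9:R b2@10:L b5@11:R b4@12:L b6@15:R]
Beat 8 (L): throw ball3 h=6 -> lands@14:L; in-air after throw: [b1@9:R b2@10:L b5@11:R b4@12:L b3@14:L b6@15:R]
Beat 9 (R): throw ball1 h=9 -> lands@18:L; in-air after throw: [b2@10:L b5@11:R b4@12:L b3@14:L b6@15:R b1@18:L]
Beat 10 (L): throw ball2 h=3 -> lands@13:R; in-air after throw: [b5@11:R b4@12:L b2@13:R b3@14:L b6@15:R b1@18:L]
Beat 11 (R): throw ball5 h=6 -> lands@17:R; in-air after throw: [b4@12:L b2@13:R b3@14:L b6@15:R b5@17:R b1@18:L]

Answer: ball4:lands@12:L ball2:lands@13:R ball3:lands@14:L ball6:lands@15:R ball1:lands@18:L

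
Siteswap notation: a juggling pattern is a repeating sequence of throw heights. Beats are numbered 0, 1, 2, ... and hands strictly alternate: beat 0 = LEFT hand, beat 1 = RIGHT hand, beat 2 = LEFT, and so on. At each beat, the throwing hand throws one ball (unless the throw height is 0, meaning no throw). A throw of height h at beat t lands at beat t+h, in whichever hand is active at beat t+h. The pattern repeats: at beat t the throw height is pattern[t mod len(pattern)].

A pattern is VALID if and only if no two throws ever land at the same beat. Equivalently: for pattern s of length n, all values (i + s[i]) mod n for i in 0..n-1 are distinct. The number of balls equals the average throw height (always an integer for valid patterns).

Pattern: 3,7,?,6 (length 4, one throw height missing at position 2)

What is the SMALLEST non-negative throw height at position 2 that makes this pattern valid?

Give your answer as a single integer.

i=0: (0 + 3) mod 4 = 3
i=1: (1 + 7) mod 4 = 0
i=2: s[i]=? (unknown)
i=3: (3 + 6) mod 4 = 1
Known residues: [0, 1, 3]; need a permutation of 0..3, so missing residue r = 2
Need (2 + s) mod 4 = 2; smallest s = (2 - 2) mod 4 = 0

Answer: 0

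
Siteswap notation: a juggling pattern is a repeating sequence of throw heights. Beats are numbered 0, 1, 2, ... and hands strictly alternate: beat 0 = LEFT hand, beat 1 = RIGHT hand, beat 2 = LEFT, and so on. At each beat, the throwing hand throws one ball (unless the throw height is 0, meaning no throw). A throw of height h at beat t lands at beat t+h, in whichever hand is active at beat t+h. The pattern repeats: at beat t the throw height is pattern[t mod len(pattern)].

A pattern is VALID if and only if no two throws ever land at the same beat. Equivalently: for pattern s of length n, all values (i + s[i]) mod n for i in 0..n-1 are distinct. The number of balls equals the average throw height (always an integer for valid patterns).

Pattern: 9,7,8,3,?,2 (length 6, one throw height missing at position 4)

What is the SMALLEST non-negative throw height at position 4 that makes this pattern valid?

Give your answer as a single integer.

Answer: 1

Derivation:
i=0: (0 + 9) mod 6 = 3
i=1: (1 + 7) mod 6 = 2
i=2: (2 + 8) mod 6 = 4
i=3: (3 + 3) mod 6 = 0
i=4: s[i]=? (unknown)
i=5: (5 + 2) mod 6 = 1
Known residues: [0, 1, 2, 3, 4]; need a permutation of 0..5, so missing residue r = 5
Need (4 + s) mod 6 = 5; smallest s = (5 - 4) mod 6 = 1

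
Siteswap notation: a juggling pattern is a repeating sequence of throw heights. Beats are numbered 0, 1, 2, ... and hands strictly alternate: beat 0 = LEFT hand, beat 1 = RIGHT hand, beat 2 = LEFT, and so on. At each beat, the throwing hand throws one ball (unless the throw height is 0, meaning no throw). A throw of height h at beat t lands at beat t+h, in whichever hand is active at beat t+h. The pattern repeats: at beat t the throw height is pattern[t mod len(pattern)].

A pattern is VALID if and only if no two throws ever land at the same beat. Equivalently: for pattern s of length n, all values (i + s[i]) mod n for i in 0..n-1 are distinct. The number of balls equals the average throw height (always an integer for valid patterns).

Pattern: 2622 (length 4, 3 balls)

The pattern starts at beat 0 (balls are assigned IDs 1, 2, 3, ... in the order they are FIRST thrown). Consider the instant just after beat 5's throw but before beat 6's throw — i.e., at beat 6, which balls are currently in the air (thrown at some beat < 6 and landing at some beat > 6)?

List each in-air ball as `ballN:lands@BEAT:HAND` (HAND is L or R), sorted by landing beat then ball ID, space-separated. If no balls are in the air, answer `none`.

Beat 0 (L): throw ball1 h=2 -> lands@2:L; in-air after throw: [b1@2:L]
Beat 1 (R): throw ball2 h=6 -> lands@7:R; in-air after throw: [b1@2:L b2@7:R]
Beat 2 (L): throw ball1 h=2 -> lands@4:L; in-air after throw: [b1@4:L b2@7:R]
Beat 3 (R): throw ball3 h=2 -> lands@5:R; in-air after throw: [b1@4:L b3@5:R b2@7:R]
Beat 4 (L): throw ball1 h=2 -> lands@6:L; in-air after throw: [b3@5:R b1@6:L b2@7:R]
Beat 5 (R): throw ball3 h=6 -> lands@11:R; in-air after throw: [b1@6:L b2@7:R b3@11:R]
Beat 6 (L): throw ball1 h=2 -> lands@8:L; in-air after throw: [b2@7:R b1@8:L b3@11:R]

Answer: ball2:lands@7:R ball3:lands@11:R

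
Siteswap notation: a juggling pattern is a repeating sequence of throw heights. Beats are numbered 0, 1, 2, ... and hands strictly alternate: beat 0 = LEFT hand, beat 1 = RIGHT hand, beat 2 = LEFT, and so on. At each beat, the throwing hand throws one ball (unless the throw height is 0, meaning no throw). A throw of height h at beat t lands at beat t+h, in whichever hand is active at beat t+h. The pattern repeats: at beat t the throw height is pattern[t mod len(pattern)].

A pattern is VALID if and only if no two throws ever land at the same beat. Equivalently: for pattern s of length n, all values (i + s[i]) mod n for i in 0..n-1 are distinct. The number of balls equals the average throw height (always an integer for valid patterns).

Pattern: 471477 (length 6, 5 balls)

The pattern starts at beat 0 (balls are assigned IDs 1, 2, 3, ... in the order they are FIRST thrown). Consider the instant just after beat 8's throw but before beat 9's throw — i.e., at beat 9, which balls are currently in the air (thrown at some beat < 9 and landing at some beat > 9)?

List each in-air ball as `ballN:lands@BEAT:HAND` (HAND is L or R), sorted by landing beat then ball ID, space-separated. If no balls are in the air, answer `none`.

Beat 0 (L): throw ball1 h=4 -> lands@4:L; in-air after throw: [b1@4:L]
Beat 1 (R): throw ball2 h=7 -> lands@8:L; in-air after throw: [b1@4:L b2@8:L]
Beat 2 (L): throw ball3 h=1 -> lands@3:R; in-air after throw: [b3@3:R b1@4:L b2@8:L]
Beat 3 (R): throw ball3 h=4 -> lands@7:R; in-air after throw: [b1@4:L b3@7:R b2@8:L]
Beat 4 (L): throw ball1 h=7 -> lands@11:R; in-air after throw: [b3@7:R b2@8:L b1@11:R]
Beat 5 (R): throw ball4 h=7 -> lands@12:L; in-air after throw: [b3@7:R b2@8:L b1@11:R b4@12:L]
Beat 6 (L): throw ball5 h=4 -> lands@10:L; in-air after throw: [b3@7:R b2@8:L b5@10:L b1@11:R b4@12:L]
Beat 7 (R): throw ball3 h=7 -> lands@14:L; in-air after throw: [b2@8:L b5@10:L b1@11:R b4@12:L b3@14:L]
Beat 8 (L): throw ball2 h=1 -> lands@9:R; in-air after throw: [b2@9:R b5@10:L b1@11:R b4@12:L b3@14:L]
Beat 9 (R): throw ball2 h=4 -> lands@13:R; in-air after throw: [b5@10:L b1@11:R b4@12:L b2@13:R b3@14:L]

Answer: ball5:lands@10:L ball1:lands@11:R ball4:lands@12:L ball3:lands@14:L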